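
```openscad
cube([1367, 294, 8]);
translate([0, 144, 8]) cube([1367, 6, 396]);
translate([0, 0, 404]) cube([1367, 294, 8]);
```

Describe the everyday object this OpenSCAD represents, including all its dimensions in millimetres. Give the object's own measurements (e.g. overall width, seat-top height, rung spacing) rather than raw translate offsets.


An I-beam lying along x, 1367 mm long. Overall section height 412 mm. Two flanges 294 mm wide (y) and 8 mm thick, one on the floor and one at the top; a web 6 mm thick runs between them, centred on the flange width.


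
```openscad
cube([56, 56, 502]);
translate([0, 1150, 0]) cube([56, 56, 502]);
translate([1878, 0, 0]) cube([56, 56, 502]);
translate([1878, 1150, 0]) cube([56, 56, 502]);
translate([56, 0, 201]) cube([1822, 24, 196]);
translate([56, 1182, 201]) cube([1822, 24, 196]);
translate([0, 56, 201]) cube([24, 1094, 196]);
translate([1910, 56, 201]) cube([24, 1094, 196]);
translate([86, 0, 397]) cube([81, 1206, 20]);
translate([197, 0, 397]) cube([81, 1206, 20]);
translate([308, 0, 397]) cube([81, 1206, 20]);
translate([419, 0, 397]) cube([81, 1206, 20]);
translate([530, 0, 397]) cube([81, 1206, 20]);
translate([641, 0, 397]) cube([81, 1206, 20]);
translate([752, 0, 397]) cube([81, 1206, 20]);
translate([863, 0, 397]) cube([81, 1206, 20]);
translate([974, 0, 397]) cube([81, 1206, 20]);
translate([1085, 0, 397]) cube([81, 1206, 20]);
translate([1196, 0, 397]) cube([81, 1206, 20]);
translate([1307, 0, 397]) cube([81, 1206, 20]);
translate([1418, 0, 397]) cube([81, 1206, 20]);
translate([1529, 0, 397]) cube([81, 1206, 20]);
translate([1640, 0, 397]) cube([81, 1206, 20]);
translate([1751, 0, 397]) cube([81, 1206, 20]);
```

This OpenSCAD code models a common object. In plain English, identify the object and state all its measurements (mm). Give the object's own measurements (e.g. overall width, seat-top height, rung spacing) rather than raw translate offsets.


A bed frame 1934 mm long (x) by 1206 mm wide (y). Four 56×56 mm corner posts, 502 mm tall, at the corners of the footprint. Four rails of 24 mm thickness and 196 mm height run between adjacent posts with their undersides at z = 201 mm, their outer faces flush with the outside of the frame (the two x-running rails run between the posts' inner faces; the two y-running rails run between the posts' inner faces). 16 slats, each 81 mm wide (x) and 20 mm thick, lie across the top of the two x-running rails, running the full 1206 mm width of the frame in y; along x they sit between the end posts with a 30 mm gap after the −x posts and between neighbouring slats, leaving 46 mm before the +x posts.


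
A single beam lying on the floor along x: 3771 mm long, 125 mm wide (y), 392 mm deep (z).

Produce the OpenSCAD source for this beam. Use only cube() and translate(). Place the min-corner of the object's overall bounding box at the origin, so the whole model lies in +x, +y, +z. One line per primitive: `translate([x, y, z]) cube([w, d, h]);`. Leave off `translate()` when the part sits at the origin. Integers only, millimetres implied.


cube([3771, 125, 392]);


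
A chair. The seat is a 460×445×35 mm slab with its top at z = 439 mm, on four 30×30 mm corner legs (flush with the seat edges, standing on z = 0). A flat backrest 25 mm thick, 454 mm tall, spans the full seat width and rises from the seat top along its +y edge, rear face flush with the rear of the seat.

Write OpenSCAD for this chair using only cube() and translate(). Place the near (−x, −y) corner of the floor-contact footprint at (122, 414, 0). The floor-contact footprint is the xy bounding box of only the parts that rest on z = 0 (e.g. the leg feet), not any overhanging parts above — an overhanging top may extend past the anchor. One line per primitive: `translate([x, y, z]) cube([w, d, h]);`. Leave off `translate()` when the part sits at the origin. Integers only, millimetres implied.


// leg_h = 439 - 35 = 404
translate([122, 414, 404]) cube([460, 445, 35]);
translate([122, 414, 0]) cube([30, 30, 404]);
translate([552, 414, 0]) cube([30, 30, 404]);
translate([122, 829, 0]) cube([30, 30, 404]);
translate([552, 829, 0]) cube([30, 30, 404]);
translate([122, 834, 439]) cube([460, 25, 454]);


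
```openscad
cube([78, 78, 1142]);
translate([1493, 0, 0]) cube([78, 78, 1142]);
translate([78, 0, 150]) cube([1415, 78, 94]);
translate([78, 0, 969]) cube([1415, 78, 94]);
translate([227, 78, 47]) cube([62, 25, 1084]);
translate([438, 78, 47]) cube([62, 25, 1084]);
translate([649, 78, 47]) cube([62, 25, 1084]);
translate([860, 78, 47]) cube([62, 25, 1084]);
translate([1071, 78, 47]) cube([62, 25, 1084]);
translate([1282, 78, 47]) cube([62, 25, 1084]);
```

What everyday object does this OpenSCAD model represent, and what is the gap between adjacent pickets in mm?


A fence section. The picket gap is 149 mm.

Two posts, two rails, 6 pickets — a fence section. Span 1415 mm holds 6 pickets of 62 mm with 7 equal gaps: ⌊(1415 − 6·62) / 7⌋ = 149 mm.


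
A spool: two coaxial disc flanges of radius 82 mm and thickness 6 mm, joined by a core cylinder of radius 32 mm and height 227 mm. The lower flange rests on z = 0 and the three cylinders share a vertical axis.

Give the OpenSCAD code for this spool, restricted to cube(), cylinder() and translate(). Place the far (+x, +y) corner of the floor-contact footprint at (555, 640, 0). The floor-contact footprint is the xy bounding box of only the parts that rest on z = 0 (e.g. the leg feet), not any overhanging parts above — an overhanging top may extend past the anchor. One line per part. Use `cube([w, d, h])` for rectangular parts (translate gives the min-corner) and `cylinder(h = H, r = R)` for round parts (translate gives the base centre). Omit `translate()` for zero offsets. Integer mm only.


translate([473, 558, 0]) cylinder(h = 6, r = 82);
translate([473, 558, 6]) cylinder(h = 227, r = 32);
translate([473, 558, 233]) cylinder(h = 6, r = 82);


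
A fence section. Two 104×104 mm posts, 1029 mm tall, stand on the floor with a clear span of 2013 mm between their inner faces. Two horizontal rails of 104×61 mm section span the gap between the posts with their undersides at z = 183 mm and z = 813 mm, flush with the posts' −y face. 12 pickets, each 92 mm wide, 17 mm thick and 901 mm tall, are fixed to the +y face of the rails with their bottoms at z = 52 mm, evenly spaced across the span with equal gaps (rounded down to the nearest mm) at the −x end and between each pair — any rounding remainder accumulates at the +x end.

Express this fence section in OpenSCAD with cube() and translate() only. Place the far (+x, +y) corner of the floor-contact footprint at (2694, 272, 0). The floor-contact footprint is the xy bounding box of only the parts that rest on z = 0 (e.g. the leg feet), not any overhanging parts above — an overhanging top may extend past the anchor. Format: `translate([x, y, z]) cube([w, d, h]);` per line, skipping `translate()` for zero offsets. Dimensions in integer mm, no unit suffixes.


translate([473, 168, 0]) cube([104, 104, 1029]);
translate([2590, 168, 0]) cube([104, 104, 1029]);
translate([577, 168, 183]) cube([2013, 104, 61]);
translate([577, 168, 813]) cube([2013, 104, 61]);
translate([646, 272, 52]) cube([92, 17, 901]);
translate([807, 272, 52]) cube([92, 17, 901]);
translate([968, 272, 52]) cube([92, 17, 901]);
translate([1129, 272, 52]) cube([92, 17, 901]);
translate([1290, 272, 52]) cube([92, 17, 901]);
translate([1451, 272, 52]) cube([92, 17, 901]);
translate([1612, 272, 52]) cube([92, 17, 901]);
translate([1773, 272, 52]) cube([92, 17, 901]);
translate([1934, 272, 52]) cube([92, 17, 901]);
translate([2095, 272, 52]) cube([92, 17, 901]);
translate([2256, 272, 52]) cube([92, 17, 901]);
translate([2417, 272, 52]) cube([92, 17, 901]);


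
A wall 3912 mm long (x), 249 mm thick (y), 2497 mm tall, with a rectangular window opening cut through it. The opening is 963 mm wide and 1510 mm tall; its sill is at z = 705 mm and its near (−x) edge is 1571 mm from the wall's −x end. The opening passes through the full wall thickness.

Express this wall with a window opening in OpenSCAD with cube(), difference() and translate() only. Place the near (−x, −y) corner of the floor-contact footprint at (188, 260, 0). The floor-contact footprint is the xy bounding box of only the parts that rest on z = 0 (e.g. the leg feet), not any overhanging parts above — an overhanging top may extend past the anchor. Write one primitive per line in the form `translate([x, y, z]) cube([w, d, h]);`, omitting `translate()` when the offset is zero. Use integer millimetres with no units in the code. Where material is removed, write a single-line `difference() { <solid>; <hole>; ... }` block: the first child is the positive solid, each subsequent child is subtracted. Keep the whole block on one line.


difference() { translate([188, 260, 0]) cube([3912, 249, 2497]); translate([1759, 260, 705]) cube([963, 249, 1510]); }


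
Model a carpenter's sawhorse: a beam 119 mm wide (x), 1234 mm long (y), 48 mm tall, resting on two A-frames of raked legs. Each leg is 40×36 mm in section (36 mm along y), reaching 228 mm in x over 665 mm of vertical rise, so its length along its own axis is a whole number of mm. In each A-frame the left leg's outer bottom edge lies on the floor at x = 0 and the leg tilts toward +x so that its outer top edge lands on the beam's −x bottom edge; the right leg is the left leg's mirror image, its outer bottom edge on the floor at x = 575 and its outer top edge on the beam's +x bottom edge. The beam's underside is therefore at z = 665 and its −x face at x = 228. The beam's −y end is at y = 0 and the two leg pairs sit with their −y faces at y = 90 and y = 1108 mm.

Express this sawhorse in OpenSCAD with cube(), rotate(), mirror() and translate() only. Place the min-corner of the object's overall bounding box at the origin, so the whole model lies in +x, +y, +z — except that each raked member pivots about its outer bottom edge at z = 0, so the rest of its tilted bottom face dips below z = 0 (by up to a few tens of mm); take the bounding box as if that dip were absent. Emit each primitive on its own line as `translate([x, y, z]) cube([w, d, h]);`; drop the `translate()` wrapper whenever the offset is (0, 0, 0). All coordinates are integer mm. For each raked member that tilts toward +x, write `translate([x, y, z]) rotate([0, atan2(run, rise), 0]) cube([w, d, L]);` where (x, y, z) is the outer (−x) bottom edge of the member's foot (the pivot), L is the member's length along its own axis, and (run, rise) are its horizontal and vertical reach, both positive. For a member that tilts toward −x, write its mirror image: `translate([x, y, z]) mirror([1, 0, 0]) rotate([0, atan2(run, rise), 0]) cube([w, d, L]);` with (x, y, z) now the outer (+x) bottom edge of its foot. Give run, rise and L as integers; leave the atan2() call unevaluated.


// leg length = √(228² + 665²) = 703
// right-leg outer foot x = 2·228 + 119 = 575
// beam min-corner = (228, 0, 665)
translate([228, 0, 665]) cube([119, 1234, 48]);
translate([0, 90, 0]) rotate([0, atan2(228, 665), 0]) cube([40, 36, 703]);
translate([575, 90, 0]) mirror([1, 0, 0]) rotate([0, atan2(228, 665), 0]) cube([40, 36, 703]);
translate([0, 1108, 0]) rotate([0, atan2(228, 665), 0]) cube([40, 36, 703]);
translate([575, 1108, 0]) mirror([1, 0, 0]) rotate([0, atan2(228, 665), 0]) cube([40, 36, 703]);


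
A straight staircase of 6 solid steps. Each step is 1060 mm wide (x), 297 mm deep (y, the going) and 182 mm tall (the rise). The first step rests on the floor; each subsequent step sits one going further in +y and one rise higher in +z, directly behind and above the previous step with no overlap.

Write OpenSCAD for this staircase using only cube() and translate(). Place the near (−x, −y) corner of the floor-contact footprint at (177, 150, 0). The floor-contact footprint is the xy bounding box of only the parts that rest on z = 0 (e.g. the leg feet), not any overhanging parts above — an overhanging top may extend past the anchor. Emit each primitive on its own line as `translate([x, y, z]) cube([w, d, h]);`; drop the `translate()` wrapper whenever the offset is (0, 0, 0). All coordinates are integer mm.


translate([177, 150, 0]) cube([1060, 297, 182]);
translate([177, 447, 182]) cube([1060, 297, 182]);
translate([177, 744, 364]) cube([1060, 297, 182]);
translate([177, 1041, 546]) cube([1060, 297, 182]);
translate([177, 1338, 728]) cube([1060, 297, 182]);
translate([177, 1635, 910]) cube([1060, 297, 182]);


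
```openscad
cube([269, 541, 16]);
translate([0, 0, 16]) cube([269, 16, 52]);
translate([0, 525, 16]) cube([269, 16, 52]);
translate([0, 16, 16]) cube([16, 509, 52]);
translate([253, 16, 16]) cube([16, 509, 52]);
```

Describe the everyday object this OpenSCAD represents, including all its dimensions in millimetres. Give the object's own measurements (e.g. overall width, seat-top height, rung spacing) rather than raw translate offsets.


An open-topped rectangular box: outside dimensions 269×541×68 mm, with a uniform wall and base thickness of 16 mm. The base is a full 269×541 slab on the floor; four walls sit on top of the base. The front and back walls (the −y and +y sides) span the full width; the two side walls fit between them.


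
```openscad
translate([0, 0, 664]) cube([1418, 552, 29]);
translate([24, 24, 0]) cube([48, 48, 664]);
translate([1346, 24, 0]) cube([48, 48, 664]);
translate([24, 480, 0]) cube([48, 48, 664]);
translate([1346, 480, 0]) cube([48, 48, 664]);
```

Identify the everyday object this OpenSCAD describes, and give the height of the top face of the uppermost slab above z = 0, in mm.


A table. The table height is 693 mm.

A 1418×552×29 slab sits at z = 664 on four 48 mm square posts — a table. The top surface is at 664 + 29 = 693 mm.


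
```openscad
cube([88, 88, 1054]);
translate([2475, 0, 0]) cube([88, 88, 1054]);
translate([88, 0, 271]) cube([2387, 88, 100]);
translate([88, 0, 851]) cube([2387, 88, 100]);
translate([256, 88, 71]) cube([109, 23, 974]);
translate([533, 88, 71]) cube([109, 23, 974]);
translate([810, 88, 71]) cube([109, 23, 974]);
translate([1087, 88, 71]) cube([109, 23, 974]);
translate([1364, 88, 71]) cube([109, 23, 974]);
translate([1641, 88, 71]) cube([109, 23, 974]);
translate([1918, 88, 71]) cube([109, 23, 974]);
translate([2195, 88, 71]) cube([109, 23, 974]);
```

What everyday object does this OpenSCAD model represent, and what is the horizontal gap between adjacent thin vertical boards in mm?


A fence section. The picket gap is 168 mm.

Two posts, two rails, 8 pickets — a fence section. Span 2387 mm holds 8 pickets of 109 mm with 9 equal gaps: ⌊(2387 − 8·109) / 9⌋ = 168 mm.


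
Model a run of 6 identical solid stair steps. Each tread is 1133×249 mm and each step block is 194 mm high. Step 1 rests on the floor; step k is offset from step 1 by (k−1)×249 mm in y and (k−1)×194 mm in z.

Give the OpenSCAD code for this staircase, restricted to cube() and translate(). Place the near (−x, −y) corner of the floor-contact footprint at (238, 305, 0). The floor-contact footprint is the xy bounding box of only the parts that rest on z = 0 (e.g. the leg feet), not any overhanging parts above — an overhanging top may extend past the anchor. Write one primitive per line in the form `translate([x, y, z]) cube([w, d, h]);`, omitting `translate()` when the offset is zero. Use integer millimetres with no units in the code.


translate([238, 305, 0]) cube([1133, 249, 194]);
translate([238, 554, 194]) cube([1133, 249, 194]);
translate([238, 803, 388]) cube([1133, 249, 194]);
translate([238, 1052, 582]) cube([1133, 249, 194]);
translate([238, 1301, 776]) cube([1133, 249, 194]);
translate([238, 1550, 970]) cube([1133, 249, 194]);


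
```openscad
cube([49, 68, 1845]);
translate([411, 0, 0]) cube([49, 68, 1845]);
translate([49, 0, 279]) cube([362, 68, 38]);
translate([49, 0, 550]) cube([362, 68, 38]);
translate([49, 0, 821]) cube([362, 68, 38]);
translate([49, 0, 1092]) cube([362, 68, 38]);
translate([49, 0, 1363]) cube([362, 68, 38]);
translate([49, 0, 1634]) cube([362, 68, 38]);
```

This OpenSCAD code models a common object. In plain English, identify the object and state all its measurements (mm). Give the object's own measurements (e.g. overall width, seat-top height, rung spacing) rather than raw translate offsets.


A straight ladder. Two 49×68 mm vertical rails, 1845 mm tall, stand 460 mm apart (outside-to-outside) with their front faces coplanar on the −y side. 6 rungs, each 68 mm deep and 38 mm tall, span between the inner faces of the rails, front faces flush with the rails. The lowest rung's underside is at z = 279 mm and rungs are spaced 271 mm apart (underside to underside).


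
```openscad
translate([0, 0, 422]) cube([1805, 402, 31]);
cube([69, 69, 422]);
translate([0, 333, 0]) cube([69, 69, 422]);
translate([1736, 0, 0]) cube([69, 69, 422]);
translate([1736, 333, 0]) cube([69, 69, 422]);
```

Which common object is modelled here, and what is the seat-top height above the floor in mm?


A bench. The seat-top height is 453 mm.

A long slab on four corner posts — a bench. The slab sits at z = 422 with thickness 31, so the top is 422 + 31 = 453 mm.


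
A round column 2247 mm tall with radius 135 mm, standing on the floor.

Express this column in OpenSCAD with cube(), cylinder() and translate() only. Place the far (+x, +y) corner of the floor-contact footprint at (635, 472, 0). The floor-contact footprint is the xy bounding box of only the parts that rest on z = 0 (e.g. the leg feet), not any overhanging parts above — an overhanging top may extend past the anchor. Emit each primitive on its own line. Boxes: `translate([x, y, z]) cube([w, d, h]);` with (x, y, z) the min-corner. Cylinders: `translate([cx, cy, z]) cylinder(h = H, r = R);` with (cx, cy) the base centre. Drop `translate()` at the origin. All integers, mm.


translate([500, 337, 0]) cylinder(h = 2247, r = 135);


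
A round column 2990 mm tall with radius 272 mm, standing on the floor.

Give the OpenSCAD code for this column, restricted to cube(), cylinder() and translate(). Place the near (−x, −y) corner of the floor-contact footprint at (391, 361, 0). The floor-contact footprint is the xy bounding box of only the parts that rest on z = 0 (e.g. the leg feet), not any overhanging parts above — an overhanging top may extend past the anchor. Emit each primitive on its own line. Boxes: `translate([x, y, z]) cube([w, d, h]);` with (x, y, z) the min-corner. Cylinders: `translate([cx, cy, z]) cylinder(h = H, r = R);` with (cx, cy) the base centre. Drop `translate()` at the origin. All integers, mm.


translate([663, 633, 0]) cylinder(h = 2990, r = 272);


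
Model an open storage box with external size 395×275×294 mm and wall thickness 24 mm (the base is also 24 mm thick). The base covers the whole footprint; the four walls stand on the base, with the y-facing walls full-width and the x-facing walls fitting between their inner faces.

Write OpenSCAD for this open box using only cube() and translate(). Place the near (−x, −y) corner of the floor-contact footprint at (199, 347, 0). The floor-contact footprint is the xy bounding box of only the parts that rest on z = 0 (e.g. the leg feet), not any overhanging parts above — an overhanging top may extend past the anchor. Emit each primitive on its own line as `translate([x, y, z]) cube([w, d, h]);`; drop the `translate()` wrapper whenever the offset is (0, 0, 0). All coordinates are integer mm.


translate([199, 347, 0]) cube([395, 275, 24]);
translate([199, 347, 24]) cube([395, 24, 270]);
translate([199, 598, 24]) cube([395, 24, 270]);
translate([199, 371, 24]) cube([24, 227, 270]);
translate([570, 371, 24]) cube([24, 227, 270]);


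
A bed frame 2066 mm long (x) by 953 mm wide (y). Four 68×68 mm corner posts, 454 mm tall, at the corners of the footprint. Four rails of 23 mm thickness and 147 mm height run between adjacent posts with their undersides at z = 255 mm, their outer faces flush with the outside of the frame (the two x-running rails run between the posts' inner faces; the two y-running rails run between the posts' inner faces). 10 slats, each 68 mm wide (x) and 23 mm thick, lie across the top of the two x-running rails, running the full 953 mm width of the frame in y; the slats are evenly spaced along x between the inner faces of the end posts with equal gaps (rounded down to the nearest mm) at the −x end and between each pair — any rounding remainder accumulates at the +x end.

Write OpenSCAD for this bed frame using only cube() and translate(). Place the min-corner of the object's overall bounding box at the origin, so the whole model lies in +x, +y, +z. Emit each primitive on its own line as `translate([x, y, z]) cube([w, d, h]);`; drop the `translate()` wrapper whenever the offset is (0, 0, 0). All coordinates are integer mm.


cube([68, 68, 454]);
translate([0, 885, 0]) cube([68, 68, 454]);
translate([1998, 0, 0]) cube([68, 68, 454]);
translate([1998, 885, 0]) cube([68, 68, 454]);
translate([68, 0, 255]) cube([1930, 23, 147]);
translate([68, 930, 255]) cube([1930, 23, 147]);
translate([0, 68, 255]) cube([23, 817, 147]);
translate([2043, 68, 255]) cube([23, 817, 147]);
translate([181, 0, 402]) cube([68, 953, 23]);
translate([362, 0, 402]) cube([68, 953, 23]);
translate([543, 0, 402]) cube([68, 953, 23]);
translate([724, 0, 402]) cube([68, 953, 23]);
translate([905, 0, 402]) cube([68, 953, 23]);
translate([1086, 0, 402]) cube([68, 953, 23]);
translate([1267, 0, 402]) cube([68, 953, 23]);
translate([1448, 0, 402]) cube([68, 953, 23]);
translate([1629, 0, 402]) cube([68, 953, 23]);
translate([1810, 0, 402]) cube([68, 953, 23]);


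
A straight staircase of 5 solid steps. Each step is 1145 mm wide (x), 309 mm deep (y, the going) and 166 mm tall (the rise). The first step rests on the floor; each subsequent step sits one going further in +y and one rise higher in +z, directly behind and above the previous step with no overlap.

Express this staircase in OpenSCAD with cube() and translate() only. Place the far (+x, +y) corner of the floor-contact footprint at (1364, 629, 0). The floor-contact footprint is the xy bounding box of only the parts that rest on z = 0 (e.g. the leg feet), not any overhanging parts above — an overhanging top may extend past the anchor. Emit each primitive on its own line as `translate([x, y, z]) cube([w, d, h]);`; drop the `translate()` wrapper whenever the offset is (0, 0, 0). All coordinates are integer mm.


translate([219, 320, 0]) cube([1145, 309, 166]);
translate([219, 629, 166]) cube([1145, 309, 166]);
translate([219, 938, 332]) cube([1145, 309, 166]);
translate([219, 1247, 498]) cube([1145, 309, 166]);
translate([219, 1556, 664]) cube([1145, 309, 166]);


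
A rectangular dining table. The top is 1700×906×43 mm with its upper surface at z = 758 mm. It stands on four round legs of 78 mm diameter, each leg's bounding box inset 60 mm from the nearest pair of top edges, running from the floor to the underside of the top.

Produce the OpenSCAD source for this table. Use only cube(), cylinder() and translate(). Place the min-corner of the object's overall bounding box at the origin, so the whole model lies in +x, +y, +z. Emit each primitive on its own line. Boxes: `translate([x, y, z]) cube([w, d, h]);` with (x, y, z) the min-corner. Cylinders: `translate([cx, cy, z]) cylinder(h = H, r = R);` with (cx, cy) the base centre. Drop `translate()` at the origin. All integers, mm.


translate([0, 0, 715]) cube([1700, 906, 43]);
translate([99, 99, 0]) cylinder(h = 715, r = 39);
translate([1601, 99, 0]) cylinder(h = 715, r = 39);
translate([99, 807, 0]) cylinder(h = 715, r = 39);
translate([1601, 807, 0]) cylinder(h = 715, r = 39);


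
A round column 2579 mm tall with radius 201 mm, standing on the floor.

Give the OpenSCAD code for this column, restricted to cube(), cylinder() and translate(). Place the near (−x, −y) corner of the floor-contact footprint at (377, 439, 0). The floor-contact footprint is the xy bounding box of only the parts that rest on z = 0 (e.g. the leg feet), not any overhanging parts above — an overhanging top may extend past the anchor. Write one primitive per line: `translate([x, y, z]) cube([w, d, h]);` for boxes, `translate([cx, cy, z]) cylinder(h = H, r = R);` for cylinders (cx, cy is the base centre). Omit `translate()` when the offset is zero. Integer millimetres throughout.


translate([578, 640, 0]) cylinder(h = 2579, r = 201);


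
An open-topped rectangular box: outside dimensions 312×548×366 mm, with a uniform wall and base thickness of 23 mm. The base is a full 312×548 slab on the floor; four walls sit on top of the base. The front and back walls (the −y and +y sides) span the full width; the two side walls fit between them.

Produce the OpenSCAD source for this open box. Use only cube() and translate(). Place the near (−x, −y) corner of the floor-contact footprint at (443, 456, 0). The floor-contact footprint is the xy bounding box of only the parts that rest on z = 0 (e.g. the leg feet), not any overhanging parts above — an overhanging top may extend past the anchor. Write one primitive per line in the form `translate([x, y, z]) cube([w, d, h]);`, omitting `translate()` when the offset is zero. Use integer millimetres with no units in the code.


translate([443, 456, 0]) cube([312, 548, 23]);
translate([443, 456, 23]) cube([312, 23, 343]);
translate([443, 981, 23]) cube([312, 23, 343]);
translate([443, 479, 23]) cube([23, 502, 343]);
translate([732, 479, 23]) cube([23, 502, 343]);


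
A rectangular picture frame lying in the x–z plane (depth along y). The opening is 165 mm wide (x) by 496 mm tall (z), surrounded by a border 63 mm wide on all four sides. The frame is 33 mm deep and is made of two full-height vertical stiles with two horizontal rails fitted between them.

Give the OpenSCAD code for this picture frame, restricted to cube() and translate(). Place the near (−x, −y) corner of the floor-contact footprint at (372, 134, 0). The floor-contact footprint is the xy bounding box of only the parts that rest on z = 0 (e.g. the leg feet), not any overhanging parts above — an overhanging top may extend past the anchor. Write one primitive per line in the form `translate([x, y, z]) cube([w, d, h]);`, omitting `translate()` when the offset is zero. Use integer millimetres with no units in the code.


translate([372, 134, 0]) cube([63, 33, 622]);
translate([600, 134, 0]) cube([63, 33, 622]);
translate([435, 134, 0]) cube([165, 33, 63]);
translate([435, 134, 559]) cube([165, 33, 63]);


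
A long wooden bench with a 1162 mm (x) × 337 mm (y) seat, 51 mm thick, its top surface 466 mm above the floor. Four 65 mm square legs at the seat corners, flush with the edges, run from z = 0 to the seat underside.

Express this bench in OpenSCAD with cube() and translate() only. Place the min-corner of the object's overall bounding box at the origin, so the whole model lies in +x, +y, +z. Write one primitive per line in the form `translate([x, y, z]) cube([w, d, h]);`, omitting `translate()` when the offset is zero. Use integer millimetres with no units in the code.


translate([0, 0, 415]) cube([1162, 337, 51]);
cube([65, 65, 415]);
translate([0, 272, 0]) cube([65, 65, 415]);
translate([1097, 0, 0]) cube([65, 65, 415]);
translate([1097, 272, 0]) cube([65, 65, 415]);


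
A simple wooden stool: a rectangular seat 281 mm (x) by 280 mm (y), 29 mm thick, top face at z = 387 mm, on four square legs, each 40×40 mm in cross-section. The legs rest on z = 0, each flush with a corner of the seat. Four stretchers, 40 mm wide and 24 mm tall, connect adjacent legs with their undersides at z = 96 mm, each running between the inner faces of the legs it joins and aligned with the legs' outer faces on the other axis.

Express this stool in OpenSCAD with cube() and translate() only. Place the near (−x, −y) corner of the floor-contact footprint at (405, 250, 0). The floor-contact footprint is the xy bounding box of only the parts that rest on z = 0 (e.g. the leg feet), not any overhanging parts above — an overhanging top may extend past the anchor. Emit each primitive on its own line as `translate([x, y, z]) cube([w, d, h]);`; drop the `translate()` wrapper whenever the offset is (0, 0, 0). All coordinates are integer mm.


translate([405, 250, 358]) cube([281, 280, 29]);
translate([405, 250, 0]) cube([40, 40, 358]);
translate([646, 250, 0]) cube([40, 40, 358]);
translate([405, 490, 0]) cube([40, 40, 358]);
translate([646, 490, 0]) cube([40, 40, 358]);
translate([445, 250, 96]) cube([201, 40, 24]);
translate([445, 490, 96]) cube([201, 40, 24]);
translate([405, 290, 96]) cube([40, 200, 24]);
translate([646, 290, 96]) cube([40, 200, 24]);


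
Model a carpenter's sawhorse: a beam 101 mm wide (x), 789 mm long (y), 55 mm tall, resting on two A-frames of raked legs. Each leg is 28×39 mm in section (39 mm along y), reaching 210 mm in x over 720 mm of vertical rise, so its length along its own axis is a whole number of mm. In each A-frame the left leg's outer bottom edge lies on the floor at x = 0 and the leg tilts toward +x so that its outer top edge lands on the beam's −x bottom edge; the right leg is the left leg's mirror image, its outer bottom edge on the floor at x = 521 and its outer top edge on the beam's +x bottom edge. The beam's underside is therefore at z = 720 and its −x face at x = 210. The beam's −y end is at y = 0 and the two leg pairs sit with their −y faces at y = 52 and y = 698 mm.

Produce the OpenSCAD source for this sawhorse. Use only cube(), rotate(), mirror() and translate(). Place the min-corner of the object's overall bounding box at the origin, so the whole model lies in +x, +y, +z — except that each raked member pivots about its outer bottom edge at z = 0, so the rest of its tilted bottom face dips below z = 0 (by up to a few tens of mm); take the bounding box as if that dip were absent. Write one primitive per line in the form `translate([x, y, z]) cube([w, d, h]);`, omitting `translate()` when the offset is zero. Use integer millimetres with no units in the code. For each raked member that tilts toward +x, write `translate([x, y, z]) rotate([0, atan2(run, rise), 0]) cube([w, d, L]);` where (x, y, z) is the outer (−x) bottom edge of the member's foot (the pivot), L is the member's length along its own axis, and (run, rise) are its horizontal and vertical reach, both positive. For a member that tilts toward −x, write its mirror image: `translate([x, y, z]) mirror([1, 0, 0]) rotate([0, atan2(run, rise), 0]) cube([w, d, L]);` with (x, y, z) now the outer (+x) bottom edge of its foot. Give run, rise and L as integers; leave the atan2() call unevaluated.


translate([210, 0, 720]) cube([101, 789, 55]);
translate([0, 52, 0]) rotate([0, atan2(210, 720), 0]) cube([28, 39, 750]);
translate([521, 52, 0]) mirror([1, 0, 0]) rotate([0, atan2(210, 720), 0]) cube([28, 39, 750]);
translate([0, 698, 0]) rotate([0, atan2(210, 720), 0]) cube([28, 39, 750]);
translate([521, 698, 0]) mirror([1, 0, 0]) rotate([0, atan2(210, 720), 0]) cube([28, 39, 750]);


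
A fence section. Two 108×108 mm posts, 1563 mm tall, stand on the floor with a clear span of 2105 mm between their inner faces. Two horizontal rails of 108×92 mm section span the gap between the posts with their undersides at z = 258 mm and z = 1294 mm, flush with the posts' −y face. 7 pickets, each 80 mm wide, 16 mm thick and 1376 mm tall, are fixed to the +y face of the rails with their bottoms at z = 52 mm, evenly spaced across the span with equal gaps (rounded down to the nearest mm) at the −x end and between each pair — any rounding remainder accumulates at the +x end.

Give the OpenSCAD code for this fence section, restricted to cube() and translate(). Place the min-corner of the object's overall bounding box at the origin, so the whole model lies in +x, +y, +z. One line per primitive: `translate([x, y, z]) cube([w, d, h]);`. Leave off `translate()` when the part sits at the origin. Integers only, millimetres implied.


cube([108, 108, 1563]);
translate([2213, 0, 0]) cube([108, 108, 1563]);
translate([108, 0, 258]) cube([2105, 108, 92]);
translate([108, 0, 1294]) cube([2105, 108, 92]);
translate([301, 108, 52]) cube([80, 16, 1376]);
translate([574, 108, 52]) cube([80, 16, 1376]);
translate([847, 108, 52]) cube([80, 16, 1376]);
translate([1120, 108, 52]) cube([80, 16, 1376]);
translate([1393, 108, 52]) cube([80, 16, 1376]);
translate([1666, 108, 52]) cube([80, 16, 1376]);
translate([1939, 108, 52]) cube([80, 16, 1376]);


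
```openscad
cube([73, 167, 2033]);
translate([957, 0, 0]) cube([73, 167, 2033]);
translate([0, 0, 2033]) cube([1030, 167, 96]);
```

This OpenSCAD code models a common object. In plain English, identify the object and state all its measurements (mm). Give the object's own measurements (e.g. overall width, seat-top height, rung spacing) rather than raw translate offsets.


A door frame. The clear opening is 884 mm wide and 2033 mm high. Two 73 mm wide jambs, 167 mm deep, stand either side of the opening from the floor to the top of the opening. A 96 mm thick head sits across the top of both jambs, spanning the full outside width of the frame.


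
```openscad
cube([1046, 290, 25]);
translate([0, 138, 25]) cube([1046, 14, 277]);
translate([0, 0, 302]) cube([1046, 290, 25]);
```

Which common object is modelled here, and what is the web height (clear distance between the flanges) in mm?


An I-beam. The web height is 277 mm.

Two wide flanges with a thin centred web — an I-beam. Overall 327 mm minus two 25 mm flanges gives a web of 327 − 2·25 = 277 mm.


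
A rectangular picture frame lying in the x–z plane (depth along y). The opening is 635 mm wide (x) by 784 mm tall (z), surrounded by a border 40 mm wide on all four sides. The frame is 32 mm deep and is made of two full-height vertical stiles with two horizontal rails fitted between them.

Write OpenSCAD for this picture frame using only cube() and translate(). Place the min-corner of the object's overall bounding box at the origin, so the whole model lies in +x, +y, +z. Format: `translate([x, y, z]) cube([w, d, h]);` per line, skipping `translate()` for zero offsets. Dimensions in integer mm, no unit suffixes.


cube([40, 32, 864]);
translate([675, 0, 0]) cube([40, 32, 864]);
translate([40, 0, 0]) cube([635, 32, 40]);
translate([40, 0, 824]) cube([635, 32, 40]);


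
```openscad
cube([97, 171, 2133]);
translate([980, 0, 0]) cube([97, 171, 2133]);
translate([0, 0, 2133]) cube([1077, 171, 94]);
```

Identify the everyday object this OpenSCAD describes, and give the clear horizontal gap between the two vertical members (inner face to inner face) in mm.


A door frame. The clear opening width is 883 mm.

Two 2133 mm tall posts with a header on top — a door frame. The left jamb is 97 mm wide at x = 0; the right jamb starts at x = 980. The clear opening is 980 − 97 = 883 mm.


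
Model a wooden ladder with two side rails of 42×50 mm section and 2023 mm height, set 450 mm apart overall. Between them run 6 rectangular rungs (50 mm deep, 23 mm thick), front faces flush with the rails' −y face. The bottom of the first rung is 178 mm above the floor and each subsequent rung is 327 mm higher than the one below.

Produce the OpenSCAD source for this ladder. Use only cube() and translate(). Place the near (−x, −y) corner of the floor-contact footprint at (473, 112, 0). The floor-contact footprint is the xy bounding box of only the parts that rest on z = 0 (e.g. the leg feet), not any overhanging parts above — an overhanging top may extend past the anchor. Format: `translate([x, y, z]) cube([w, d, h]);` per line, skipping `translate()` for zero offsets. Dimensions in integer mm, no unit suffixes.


translate([473, 112, 0]) cube([42, 50, 2023]);
translate([881, 112, 0]) cube([42, 50, 2023]);
translate([515, 112, 178]) cube([366, 50, 23]);
translate([515, 112, 505]) cube([366, 50, 23]);
translate([515, 112, 832]) cube([366, 50, 23]);
translate([515, 112, 1159]) cube([366, 50, 23]);
translate([515, 112, 1486]) cube([366, 50, 23]);
translate([515, 112, 1813]) cube([366, 50, 23]);


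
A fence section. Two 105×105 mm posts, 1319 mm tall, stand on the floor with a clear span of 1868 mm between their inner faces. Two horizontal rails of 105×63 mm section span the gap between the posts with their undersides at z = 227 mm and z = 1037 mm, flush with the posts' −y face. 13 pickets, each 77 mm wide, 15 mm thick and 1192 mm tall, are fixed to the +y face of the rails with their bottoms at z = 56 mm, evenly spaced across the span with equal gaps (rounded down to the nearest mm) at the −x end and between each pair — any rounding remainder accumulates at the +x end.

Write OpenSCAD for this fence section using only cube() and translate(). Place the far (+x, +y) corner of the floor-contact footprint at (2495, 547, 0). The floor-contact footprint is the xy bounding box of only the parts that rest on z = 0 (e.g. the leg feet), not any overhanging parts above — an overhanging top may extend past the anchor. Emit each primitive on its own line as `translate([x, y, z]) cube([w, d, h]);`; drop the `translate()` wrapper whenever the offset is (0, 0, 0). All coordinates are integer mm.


translate([417, 442, 0]) cube([105, 105, 1319]);
translate([2390, 442, 0]) cube([105, 105, 1319]);
translate([522, 442, 227]) cube([1868, 105, 63]);
translate([522, 442, 1037]) cube([1868, 105, 63]);
translate([583, 547, 56]) cube([77, 15, 1192]);
translate([721, 547, 56]) cube([77, 15, 1192]);
translate([859, 547, 56]) cube([77, 15, 1192]);
translate([997, 547, 56]) cube([77, 15, 1192]);
translate([1135, 547, 56]) cube([77, 15, 1192]);
translate([1273, 547, 56]) cube([77, 15, 1192]);
translate([1411, 547, 56]) cube([77, 15, 1192]);
translate([1549, 547, 56]) cube([77, 15, 1192]);
translate([1687, 547, 56]) cube([77, 15, 1192]);
translate([1825, 547, 56]) cube([77, 15, 1192]);
translate([1963, 547, 56]) cube([77, 15, 1192]);
translate([2101, 547, 56]) cube([77, 15, 1192]);
translate([2239, 547, 56]) cube([77, 15, 1192]);


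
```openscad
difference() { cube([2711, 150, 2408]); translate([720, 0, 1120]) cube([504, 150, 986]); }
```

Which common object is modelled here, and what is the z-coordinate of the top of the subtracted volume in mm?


A wall with a window opening. The window head height is 2106 mm.

A wall with a rectangular opening subtracted — a window. Sill at z = 1120, opening 986 mm tall, so the head is at 1120 + 986 = 2106 mm.


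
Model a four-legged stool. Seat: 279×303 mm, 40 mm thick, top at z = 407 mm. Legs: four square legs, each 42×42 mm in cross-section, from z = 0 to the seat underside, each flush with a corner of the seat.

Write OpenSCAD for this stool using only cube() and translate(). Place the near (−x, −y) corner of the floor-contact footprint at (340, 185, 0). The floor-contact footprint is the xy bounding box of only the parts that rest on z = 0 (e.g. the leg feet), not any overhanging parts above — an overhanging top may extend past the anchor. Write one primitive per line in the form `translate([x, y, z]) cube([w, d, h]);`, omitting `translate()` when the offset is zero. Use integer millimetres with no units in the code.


translate([340, 185, 367]) cube([279, 303, 40]);
translate([340, 185, 0]) cube([42, 42, 367]);
translate([577, 185, 0]) cube([42, 42, 367]);
translate([340, 446, 0]) cube([42, 42, 367]);
translate([577, 446, 0]) cube([42, 42, 367]);


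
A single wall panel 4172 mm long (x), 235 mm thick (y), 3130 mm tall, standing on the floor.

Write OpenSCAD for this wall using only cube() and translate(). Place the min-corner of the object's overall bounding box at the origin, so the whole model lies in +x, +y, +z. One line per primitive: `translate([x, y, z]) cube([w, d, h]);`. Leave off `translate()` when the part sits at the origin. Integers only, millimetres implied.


cube([4172, 235, 3130]);


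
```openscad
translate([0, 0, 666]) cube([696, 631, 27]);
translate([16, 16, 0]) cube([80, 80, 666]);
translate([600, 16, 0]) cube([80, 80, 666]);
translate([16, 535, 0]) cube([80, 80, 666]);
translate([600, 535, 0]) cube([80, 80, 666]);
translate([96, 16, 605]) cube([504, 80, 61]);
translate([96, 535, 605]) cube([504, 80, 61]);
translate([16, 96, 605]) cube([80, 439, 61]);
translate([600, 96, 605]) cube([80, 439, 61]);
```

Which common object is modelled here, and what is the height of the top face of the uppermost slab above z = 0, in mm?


A table. The table height is 693 mm.

A 696×631×27 slab sits at z = 666 on four 80 mm square posts — a table. The top surface is at 666 + 27 = 693 mm.
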